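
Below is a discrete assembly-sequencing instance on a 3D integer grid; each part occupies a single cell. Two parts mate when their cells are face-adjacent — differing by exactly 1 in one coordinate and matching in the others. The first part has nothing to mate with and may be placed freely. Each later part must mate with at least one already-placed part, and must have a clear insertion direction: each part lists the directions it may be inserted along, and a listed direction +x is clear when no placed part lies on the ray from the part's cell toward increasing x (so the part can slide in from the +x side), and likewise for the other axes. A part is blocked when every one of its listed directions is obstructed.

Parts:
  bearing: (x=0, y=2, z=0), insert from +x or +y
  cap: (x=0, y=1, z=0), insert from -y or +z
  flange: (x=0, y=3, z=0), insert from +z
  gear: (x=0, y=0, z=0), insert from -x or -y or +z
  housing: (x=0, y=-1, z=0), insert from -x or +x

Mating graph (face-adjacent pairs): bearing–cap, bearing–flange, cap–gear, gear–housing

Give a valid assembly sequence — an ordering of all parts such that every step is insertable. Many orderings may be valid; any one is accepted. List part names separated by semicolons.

1. housing@(0, -1, 0) [-x clear] — {housing}
2. gear@(0, 0, 0) [-x clear] — {gear, housing}
3. cap@(0, 1, 0) [+z clear] — {cap, gear, housing}
4. bearing@(0, 2, 0) [+x clear] — {bearing, cap, gear, housing}
5. flange@(0, 3, 0) [+z clear] — {bearing, cap, flange, gear, housing}

housing; gear; cap; bearing; flange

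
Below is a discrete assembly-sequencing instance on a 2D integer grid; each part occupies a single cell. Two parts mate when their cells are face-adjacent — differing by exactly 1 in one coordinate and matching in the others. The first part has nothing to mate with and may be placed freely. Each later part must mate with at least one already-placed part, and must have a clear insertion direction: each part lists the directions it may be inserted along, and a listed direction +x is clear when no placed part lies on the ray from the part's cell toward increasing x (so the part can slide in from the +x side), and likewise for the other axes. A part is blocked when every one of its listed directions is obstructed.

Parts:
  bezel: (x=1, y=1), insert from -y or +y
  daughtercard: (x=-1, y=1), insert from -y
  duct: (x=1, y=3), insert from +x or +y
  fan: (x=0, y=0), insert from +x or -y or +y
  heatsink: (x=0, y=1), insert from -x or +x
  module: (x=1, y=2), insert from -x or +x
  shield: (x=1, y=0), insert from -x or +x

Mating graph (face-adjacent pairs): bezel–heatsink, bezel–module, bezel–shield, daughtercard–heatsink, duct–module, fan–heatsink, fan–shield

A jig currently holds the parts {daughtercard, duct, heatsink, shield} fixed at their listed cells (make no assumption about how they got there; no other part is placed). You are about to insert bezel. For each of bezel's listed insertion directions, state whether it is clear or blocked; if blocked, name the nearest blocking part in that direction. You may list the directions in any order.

+y: blocked by duct; -y: blocked by shield

-y: nearest on ray is shield@(1, 0) ⇒ blocked
+y: nearest on ray is duct@(1, 3) ⇒ blocked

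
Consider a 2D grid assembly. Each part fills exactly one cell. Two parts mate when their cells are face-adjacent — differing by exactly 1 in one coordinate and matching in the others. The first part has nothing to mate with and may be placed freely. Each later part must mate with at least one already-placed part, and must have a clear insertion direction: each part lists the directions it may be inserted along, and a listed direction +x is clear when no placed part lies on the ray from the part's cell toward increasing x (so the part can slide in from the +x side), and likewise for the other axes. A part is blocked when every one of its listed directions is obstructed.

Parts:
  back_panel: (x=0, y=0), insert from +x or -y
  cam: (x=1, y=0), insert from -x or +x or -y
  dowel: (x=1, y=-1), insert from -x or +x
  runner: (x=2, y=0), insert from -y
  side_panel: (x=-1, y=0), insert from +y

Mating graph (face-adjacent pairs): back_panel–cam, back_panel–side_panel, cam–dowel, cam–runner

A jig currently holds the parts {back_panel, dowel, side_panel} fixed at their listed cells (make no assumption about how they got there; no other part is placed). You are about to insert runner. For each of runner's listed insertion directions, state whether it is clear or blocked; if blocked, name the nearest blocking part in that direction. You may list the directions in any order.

-y: ray from runner(2, 0) has no placed part ⇒ clear

-y: clear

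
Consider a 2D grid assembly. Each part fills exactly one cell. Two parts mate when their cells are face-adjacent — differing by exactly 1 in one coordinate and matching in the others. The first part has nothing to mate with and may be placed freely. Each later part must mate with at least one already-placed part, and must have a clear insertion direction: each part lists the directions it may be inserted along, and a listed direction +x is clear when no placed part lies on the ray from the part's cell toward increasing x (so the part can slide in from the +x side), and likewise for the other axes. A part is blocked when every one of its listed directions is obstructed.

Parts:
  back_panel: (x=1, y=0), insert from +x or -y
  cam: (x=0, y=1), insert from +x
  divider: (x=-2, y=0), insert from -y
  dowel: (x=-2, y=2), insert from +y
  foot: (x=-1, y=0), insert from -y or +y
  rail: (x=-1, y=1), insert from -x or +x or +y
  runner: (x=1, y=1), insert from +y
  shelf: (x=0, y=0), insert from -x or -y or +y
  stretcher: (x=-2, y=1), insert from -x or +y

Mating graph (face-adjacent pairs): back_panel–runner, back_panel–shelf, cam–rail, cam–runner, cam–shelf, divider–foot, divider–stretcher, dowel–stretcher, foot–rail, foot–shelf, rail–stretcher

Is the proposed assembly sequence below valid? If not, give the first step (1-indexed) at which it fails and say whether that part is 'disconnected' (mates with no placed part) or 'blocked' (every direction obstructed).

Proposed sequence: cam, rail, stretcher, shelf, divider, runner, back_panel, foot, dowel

Valid

1. cam@(0, 1) [+x clear] — {cam}
2. rail@(-1, 1) [-x clear] — {cam, rail}
3. stretcher@(-2, 1) [-x clear] — {cam, rail, stretcher}
4. shelf@(0, 0) [-x clear] — {cam, rail, shelf, stretcher}
5. divider@(-2, 0) [-y clear] — {cam, divider, rail, shelf, stretcher}
6. runner@(1, 1) [+y clear] — {cam, divider, rail, runner, shelf, stretcher}
7. back_panel@(1, 0) [+x clear] — {back_panel, cam, divider, rail, runner, shelf, stretcher}
8. foot@(-1, 0) [-y clear] — {back_panel, cam, divider, foot, rail, runner, shelf, stretcher}
9. dowel@(-2, 2) [+y clear] — {back_panel, cam, divider, dowel, foot, rail, runner, shelf, stretcher}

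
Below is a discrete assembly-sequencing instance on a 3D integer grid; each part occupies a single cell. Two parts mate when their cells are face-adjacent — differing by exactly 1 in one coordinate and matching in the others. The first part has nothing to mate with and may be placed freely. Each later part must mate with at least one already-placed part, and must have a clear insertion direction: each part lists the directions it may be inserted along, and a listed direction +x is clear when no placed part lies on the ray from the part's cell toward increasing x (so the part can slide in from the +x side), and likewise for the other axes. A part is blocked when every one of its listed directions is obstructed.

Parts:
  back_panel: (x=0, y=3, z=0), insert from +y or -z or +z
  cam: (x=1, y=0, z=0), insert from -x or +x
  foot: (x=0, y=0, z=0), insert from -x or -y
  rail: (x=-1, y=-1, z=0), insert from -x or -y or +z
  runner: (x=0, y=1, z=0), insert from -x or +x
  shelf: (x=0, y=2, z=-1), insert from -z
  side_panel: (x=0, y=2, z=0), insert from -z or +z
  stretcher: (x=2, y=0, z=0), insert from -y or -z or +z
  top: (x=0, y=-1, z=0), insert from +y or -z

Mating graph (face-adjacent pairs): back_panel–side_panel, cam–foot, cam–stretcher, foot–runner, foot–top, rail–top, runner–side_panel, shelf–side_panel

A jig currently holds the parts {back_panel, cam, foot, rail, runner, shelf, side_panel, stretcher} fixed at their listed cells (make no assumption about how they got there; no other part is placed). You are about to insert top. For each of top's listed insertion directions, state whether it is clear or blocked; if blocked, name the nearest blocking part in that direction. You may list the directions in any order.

+y: nearest on ray is foot@(0, 0, 0) ⇒ blocked
-z: ray from top(0, -1, 0) has no placed part ⇒ clear

+y: blocked by foot; -z: clear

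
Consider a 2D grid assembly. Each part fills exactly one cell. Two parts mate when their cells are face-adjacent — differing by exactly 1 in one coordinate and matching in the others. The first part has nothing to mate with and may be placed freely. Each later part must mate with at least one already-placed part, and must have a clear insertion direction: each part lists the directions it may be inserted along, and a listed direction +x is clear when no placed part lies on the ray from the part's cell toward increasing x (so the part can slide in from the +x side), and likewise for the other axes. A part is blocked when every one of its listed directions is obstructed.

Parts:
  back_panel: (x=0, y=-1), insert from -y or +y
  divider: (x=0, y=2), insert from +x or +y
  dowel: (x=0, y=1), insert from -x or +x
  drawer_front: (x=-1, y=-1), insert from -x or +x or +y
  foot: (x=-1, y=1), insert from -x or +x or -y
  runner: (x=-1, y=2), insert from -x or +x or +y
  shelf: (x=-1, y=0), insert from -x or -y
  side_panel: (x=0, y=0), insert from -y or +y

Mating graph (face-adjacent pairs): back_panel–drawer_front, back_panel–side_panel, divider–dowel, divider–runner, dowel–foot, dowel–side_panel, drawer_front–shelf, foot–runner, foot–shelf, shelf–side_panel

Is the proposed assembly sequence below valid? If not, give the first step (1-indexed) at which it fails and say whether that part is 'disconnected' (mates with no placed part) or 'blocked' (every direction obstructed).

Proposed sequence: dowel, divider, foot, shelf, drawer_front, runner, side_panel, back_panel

1. dowel@(0, 1) [-x clear] — {dowel}
2. divider@(0, 2) [+x clear] — {divider, dowel}
3. foot@(-1, 1) [-x clear] — {divider, dowel, foot}
4. shelf@(-1, 0) [-x clear] — {divider, dowel, foot, shelf}
5. drawer_front@(-1, -1) [-x clear] — {divider, dowel, drawer_front, foot, shelf}
6. runner@(-1, 2) [-x clear] — {divider, dowel, drawer_front, foot, runner, shelf}
7. side_panel@(0, 0) [-y clear] — {divider, dowel, drawer_front, foot, runner, shelf, side_panel}
8. back_panel@(0, -1) [-y clear] — {back_panel, divider, dowel, drawer_front, foot, runner, shelf, side_panel}

Valid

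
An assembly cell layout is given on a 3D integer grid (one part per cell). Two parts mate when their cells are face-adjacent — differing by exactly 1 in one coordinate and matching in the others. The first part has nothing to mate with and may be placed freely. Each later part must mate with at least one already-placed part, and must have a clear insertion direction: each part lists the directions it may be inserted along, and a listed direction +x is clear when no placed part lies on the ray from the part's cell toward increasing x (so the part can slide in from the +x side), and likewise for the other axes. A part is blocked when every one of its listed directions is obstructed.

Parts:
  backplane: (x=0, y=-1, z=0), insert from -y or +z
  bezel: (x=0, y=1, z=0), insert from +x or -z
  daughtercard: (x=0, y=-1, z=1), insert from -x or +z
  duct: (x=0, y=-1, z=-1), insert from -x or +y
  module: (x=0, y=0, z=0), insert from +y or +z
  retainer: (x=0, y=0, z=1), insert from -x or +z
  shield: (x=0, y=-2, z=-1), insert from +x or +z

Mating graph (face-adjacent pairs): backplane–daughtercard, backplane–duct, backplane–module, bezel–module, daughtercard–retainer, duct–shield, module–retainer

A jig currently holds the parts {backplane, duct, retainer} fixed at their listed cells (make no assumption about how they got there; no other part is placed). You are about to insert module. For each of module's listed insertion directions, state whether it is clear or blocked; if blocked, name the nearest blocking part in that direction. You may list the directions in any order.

+y: clear; +z: blocked by retainer

+y: ray from module(0, 0, 0) has no placed part ⇒ clear
+z: nearest on ray is retainer@(0, 0, 1) ⇒ blocked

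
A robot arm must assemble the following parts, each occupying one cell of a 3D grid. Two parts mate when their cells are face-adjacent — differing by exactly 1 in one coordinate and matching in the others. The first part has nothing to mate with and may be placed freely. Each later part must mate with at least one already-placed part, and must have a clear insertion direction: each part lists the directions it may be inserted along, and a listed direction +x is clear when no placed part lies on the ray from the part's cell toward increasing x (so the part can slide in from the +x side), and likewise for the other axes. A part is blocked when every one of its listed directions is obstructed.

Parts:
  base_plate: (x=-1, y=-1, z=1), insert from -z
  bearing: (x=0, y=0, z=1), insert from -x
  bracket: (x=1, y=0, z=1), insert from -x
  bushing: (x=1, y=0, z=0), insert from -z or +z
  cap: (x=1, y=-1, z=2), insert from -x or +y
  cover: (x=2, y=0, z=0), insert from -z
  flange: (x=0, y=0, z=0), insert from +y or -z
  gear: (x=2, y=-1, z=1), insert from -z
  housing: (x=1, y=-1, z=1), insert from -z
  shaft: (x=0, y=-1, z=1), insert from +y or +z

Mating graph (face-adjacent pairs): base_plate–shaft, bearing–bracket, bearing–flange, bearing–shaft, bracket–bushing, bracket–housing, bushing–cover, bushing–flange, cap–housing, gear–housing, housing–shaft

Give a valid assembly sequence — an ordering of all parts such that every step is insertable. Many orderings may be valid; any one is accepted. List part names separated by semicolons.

1. flange@(0, 0, 0) [+y clear] — {flange}
2. bushing@(1, 0, 0) [-z clear] — {bushing, flange}
3. bracket@(1, 0, 1) [-x clear] — {bracket, bushing, flange}
4. housing@(1, -1, 1) [-z clear] — {bracket, bushing, flange, housing}
5. shaft@(0, -1, 1) [+y clear] — {bracket, bushing, flange, housing, shaft}
6. gear@(2, -1, 1) [-z clear] — {bracket, bushing, flange, gear, housing, shaft}
7. cap@(1, -1, 2) [-x clear] — {bracket, bushing, cap, flange, gear, housing, shaft}
8. base_plate@(-1, -1, 1) [-z clear] — {base_plate, bracket, bushing, cap, flange, gear, housing, shaft}
9. cover@(2, 0, 0) [-z clear] — {base_plate, bracket, bushing, cap, cover, flange, gear, housing, shaft}
10. bearing@(0, 0, 1) [-x clear] — {base_plate, bearing, bracket, bushing, cap, cover, flange, gear, housing, shaft}

flange; bushing; bracket; housing; shaft; gear; cap; base_plate; cover; bearing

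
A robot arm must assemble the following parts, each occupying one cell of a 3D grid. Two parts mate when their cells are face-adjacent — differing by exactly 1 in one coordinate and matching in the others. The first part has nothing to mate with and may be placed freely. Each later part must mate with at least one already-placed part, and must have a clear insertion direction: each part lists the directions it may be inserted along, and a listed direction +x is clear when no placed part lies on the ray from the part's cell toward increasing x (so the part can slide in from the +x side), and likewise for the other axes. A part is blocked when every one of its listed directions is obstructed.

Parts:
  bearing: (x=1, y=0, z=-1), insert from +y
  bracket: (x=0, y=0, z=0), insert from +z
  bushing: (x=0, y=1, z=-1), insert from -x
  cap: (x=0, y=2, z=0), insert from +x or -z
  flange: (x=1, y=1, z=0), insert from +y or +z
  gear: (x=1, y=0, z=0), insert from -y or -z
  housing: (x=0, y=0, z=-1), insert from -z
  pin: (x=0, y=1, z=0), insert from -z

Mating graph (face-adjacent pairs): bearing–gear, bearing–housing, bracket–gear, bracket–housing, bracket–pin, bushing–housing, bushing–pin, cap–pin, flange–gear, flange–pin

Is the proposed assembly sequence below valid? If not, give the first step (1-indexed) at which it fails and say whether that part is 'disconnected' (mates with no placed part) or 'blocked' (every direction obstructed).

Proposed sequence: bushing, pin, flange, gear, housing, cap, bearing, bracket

Invalid at step 2 (blocked)

1. bushing@(0, 1, -1) [-x clear] — {bushing}
2. pin@(0, 1, 0) — -z all obstructed ⇒ blocked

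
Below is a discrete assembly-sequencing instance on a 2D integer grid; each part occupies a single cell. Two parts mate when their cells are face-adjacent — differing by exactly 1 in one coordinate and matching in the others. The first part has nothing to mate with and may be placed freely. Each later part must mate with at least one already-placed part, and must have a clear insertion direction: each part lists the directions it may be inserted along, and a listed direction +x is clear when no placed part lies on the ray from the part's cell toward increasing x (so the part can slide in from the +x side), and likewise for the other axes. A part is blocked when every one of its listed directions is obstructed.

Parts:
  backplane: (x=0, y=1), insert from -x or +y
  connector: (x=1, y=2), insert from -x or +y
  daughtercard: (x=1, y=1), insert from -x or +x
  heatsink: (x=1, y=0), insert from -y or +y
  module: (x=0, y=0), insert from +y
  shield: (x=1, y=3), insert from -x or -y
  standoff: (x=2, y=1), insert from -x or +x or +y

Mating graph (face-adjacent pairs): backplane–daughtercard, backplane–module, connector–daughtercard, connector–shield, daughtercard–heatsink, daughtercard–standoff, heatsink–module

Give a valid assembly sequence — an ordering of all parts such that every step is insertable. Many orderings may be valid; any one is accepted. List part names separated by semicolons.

1. connector@(1, 2) [-x clear] — {connector}
2. daughtercard@(1, 1) [-x clear] — {connector, daughtercard}
3. heatsink@(1, 0) [-y clear] — {connector, daughtercard, heatsink}
4. shield@(1, 3) [-x clear] — {connector, daughtercard, heatsink, shield}
5. standoff@(2, 1) [+x clear] — {connector, daughtercard, heatsink, shield, standoff}
6. module@(0, 0) [+y clear] — {connector, daughtercard, heatsink, module, shield, standoff}
7. backplane@(0, 1) [-x clear] — {backplane, connector, daughtercard, heatsink, module, shield, standoff}

connector; daughtercard; heatsink; shield; standoff; module; backplane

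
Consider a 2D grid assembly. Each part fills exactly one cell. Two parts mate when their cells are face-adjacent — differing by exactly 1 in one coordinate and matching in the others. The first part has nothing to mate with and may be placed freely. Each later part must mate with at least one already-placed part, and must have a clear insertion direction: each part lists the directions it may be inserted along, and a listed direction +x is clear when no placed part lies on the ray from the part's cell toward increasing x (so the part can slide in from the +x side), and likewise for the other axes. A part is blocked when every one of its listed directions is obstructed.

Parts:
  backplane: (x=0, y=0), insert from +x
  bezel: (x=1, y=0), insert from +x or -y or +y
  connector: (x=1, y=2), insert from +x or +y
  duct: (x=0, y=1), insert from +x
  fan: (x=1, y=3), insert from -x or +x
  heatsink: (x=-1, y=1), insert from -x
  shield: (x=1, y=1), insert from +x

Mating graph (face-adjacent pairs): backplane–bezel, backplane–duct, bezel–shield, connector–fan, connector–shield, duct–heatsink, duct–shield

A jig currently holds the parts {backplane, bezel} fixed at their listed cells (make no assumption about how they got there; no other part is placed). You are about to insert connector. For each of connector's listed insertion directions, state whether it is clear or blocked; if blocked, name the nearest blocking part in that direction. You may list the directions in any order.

+x: ray from connector(1, 2) has no placed part ⇒ clear
+y: ray from connector(1, 2) has no placed part ⇒ clear

+x: clear; +y: clear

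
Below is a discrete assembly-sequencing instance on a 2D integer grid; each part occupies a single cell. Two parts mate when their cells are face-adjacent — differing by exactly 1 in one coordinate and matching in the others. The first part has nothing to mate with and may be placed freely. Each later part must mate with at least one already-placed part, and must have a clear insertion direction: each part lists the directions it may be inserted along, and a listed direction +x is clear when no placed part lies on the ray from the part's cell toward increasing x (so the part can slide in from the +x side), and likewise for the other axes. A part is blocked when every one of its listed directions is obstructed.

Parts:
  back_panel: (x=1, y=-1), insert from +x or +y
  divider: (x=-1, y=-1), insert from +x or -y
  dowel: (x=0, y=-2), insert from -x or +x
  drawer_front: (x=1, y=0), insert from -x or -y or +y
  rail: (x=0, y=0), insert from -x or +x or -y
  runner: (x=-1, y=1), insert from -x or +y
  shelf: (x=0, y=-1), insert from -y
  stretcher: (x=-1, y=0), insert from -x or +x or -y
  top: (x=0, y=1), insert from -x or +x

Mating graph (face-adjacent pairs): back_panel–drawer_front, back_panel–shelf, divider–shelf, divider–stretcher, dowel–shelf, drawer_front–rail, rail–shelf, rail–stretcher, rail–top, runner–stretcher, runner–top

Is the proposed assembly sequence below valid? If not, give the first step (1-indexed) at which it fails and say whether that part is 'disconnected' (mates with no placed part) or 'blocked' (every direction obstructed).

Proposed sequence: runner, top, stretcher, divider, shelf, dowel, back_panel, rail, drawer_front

Valid

1. runner@(-1, 1) [-x clear] — {runner}
2. top@(0, 1) [+x clear] — {runner, top}
3. stretcher@(-1, 0) [-x clear] — {runner, stretcher, top}
4. divider@(-1, -1) [+x clear] — {divider, runner, stretcher, top}
5. shelf@(0, -1) [-y clear] — {divider, runner, shelf, stretcher, top}
6. dowel@(0, -2) [-x clear] — {divider, dowel, runner, shelf, stretcher, top}
7. back_panel@(1, -1) [+x clear] — {back_panel, divider, dowel, runner, shelf, stretcher, top}
8. rail@(0, 0) [+x clear] — {back_panel, divider, dowel, rail, runner, shelf, stretcher, top}
9. drawer_front@(1, 0) [+y clear] — {back_panel, divider, dowel, drawer_front, rail, runner, shelf, stretcher, top}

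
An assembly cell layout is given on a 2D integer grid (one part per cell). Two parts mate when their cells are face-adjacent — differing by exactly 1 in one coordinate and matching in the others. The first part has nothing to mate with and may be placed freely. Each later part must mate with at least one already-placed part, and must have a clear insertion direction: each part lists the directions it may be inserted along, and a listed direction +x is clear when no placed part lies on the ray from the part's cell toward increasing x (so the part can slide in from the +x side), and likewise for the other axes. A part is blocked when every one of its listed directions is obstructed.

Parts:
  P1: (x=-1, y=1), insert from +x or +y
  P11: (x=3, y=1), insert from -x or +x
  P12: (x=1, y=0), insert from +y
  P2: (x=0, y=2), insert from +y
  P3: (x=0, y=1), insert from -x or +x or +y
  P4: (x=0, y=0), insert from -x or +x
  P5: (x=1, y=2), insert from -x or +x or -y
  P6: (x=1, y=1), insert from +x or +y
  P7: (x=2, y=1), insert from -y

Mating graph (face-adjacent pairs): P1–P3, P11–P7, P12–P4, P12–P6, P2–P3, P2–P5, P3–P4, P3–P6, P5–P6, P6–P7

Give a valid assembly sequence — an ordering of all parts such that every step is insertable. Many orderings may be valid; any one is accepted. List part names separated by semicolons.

P2; P3; P1; P4; P12; P6; P5; P7; P11

1. P2@(0, 2) [+y clear] — {P2}
2. P3@(0, 1) [-x clear] — {P2, P3}
3. P1@(-1, 1) [+y clear] — {P1, P2, P3}
4. P4@(0, 0) [-x clear] — {P1, P2, P3, P4}
5. P12@(1, 0) [+y clear] — {P1, P12, P2, P3, P4}
6. P6@(1, 1) [+x clear] — {P1, P12, P2, P3, P4, P6}
7. P5@(1, 2) [+x clear] — {P1, P12, P2, P3, P4, P5, P6}
8. P7@(2, 1) [-y clear] — {P1, P12, P2, P3, P4, P5, P6, P7}
9. P11@(3, 1) [+x clear] — {P1, P11, P12, P2, P3, P4, P5, P6, P7}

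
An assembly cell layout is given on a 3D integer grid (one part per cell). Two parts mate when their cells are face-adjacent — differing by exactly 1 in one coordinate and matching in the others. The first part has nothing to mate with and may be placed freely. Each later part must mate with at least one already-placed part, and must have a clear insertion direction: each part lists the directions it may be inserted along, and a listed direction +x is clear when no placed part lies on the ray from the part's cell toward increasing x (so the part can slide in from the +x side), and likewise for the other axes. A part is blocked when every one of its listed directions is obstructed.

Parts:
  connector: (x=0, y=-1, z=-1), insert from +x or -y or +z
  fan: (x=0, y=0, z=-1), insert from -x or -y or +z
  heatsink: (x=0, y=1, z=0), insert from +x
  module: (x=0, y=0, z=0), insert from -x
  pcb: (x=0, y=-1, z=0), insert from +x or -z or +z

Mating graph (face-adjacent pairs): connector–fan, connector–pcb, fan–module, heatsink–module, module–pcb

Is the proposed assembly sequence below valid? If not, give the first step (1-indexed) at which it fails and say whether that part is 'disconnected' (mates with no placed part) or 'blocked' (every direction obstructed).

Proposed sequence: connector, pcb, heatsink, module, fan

1. connector@(0, -1, -1) [+x clear] — {connector}
2. pcb@(0, -1, 0) [+x clear] — {connector, pcb}
3. heatsink@(0, 1, 0) — no placed neighbour ⇒ disconnected

Invalid at step 3 (disconnected)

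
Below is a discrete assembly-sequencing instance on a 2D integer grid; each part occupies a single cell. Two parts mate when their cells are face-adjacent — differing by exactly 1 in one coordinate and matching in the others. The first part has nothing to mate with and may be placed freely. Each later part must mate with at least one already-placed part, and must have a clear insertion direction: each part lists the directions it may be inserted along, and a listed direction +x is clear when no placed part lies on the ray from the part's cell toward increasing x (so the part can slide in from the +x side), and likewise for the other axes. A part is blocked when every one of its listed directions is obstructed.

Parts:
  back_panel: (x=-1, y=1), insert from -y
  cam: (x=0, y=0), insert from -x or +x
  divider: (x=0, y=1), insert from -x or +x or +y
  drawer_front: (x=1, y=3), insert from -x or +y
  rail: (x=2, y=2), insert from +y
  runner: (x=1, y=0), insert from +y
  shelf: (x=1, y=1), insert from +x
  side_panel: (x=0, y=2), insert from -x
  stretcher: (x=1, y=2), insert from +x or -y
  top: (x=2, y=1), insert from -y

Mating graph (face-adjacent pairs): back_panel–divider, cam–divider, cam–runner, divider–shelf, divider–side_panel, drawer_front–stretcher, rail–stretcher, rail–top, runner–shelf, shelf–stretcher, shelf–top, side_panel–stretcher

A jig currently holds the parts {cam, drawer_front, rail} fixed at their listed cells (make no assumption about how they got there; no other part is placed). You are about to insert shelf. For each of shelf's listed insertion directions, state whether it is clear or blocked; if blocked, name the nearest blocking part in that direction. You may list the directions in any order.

+x: ray from shelf(1, 1) has no placed part ⇒ clear

+x: clear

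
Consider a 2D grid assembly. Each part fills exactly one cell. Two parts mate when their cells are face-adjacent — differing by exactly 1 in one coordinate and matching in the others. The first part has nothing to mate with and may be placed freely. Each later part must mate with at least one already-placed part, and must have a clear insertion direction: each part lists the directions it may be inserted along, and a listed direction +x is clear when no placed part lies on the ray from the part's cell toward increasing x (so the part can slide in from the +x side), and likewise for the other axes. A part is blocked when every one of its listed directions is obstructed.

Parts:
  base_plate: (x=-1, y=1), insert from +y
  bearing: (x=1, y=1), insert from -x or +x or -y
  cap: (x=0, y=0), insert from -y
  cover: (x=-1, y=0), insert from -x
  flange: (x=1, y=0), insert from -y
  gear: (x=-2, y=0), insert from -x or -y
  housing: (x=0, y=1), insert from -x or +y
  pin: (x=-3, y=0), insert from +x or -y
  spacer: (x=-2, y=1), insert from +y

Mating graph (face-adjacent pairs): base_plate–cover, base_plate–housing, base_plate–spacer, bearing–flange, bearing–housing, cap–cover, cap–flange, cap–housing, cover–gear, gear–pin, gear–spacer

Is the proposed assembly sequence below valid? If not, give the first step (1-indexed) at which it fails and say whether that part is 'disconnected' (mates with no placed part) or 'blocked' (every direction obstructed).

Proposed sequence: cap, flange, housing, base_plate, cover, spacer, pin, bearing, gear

1. cap@(0, 0) [-y clear] — {cap}
2. flange@(1, 0) [-y clear] — {cap, flange}
3. housing@(0, 1) [-x clear] — {cap, flange, housing}
4. base_plate@(-1, 1) [+y clear] — {base_plate, cap, flange, housing}
5. cover@(-1, 0) [-x clear] — {base_plate, cap, cover, flange, housing}
6. spacer@(-2, 1) [+y clear] — {base_plate, cap, cover, flange, housing, spacer}
7. pin@(-3, 0) — no placed neighbour ⇒ disconnected

Invalid at step 7 (disconnected)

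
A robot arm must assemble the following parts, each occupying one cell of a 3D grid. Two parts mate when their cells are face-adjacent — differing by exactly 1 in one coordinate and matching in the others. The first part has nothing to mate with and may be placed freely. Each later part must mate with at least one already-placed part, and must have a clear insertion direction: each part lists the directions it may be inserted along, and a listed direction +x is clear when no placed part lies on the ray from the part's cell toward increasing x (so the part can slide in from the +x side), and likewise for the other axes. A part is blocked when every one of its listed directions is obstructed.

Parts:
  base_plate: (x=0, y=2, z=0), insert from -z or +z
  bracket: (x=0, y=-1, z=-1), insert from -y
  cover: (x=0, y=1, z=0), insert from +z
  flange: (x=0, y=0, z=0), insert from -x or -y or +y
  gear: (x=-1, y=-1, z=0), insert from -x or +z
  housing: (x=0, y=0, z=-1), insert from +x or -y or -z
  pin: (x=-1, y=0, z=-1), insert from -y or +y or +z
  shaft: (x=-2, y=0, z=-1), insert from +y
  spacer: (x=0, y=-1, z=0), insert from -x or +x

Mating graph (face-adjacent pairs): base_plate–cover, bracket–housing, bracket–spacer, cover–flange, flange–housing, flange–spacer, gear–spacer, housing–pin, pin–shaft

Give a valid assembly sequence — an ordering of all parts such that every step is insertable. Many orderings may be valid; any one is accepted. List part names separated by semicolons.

1. gear@(-1, -1, 0) [-x clear] — {gear}
2. spacer@(0, -1, 0) [+x clear] — {gear, spacer}
3. bracket@(0, -1, -1) [-y clear] — {bracket, gear, spacer}
4. housing@(0, 0, -1) [+x clear] — {bracket, gear, housing, spacer}
5. pin@(-1, 0, -1) [-y clear] — {bracket, gear, housing, pin, spacer}
6. shaft@(-2, 0, -1) [+y clear] — {bracket, gear, housing, pin, shaft, spacer}
7. flange@(0, 0, 0) [-x clear] — {bracket, flange, gear, housing, pin, shaft, spacer}
8. cover@(0, 1, 0) [+z clear] — {bracket, cover, flange, gear, housing, pin, shaft, spacer}
9. base_plate@(0, 2, 0) [-z clear] — {base_plate, bracket, cover, flange, gear, housing, pin, shaft, spacer}

gear; spacer; bracket; housing; pin; shaft; flange; cover; base_plate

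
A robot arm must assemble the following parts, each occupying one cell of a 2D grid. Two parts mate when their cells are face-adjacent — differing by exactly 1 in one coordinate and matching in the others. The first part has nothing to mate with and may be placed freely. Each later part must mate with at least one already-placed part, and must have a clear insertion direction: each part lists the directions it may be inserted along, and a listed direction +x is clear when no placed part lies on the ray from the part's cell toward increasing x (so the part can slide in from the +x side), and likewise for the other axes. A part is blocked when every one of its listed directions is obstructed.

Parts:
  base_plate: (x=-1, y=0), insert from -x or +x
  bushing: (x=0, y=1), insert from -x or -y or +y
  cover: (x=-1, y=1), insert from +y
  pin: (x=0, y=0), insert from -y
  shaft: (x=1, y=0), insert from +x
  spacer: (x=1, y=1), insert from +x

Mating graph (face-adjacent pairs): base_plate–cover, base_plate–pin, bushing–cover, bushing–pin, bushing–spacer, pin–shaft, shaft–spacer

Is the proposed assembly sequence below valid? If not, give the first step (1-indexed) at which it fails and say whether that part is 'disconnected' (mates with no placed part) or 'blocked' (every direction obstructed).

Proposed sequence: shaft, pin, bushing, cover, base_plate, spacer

1. shaft@(1, 0) [+x clear] — {shaft}
2. pin@(0, 0) [-y clear] — {pin, shaft}
3. bushing@(0, 1) [-x clear] — {bushing, pin, shaft}
4. cover@(-1, 1) [+y clear] — {bushing, cover, pin, shaft}
5. base_plate@(-1, 0) [-x clear] — {base_plate, bushing, cover, pin, shaft}
6. spacer@(1, 1) [+x clear] — {base_plate, bushing, cover, pin, shaft, spacer}

Valid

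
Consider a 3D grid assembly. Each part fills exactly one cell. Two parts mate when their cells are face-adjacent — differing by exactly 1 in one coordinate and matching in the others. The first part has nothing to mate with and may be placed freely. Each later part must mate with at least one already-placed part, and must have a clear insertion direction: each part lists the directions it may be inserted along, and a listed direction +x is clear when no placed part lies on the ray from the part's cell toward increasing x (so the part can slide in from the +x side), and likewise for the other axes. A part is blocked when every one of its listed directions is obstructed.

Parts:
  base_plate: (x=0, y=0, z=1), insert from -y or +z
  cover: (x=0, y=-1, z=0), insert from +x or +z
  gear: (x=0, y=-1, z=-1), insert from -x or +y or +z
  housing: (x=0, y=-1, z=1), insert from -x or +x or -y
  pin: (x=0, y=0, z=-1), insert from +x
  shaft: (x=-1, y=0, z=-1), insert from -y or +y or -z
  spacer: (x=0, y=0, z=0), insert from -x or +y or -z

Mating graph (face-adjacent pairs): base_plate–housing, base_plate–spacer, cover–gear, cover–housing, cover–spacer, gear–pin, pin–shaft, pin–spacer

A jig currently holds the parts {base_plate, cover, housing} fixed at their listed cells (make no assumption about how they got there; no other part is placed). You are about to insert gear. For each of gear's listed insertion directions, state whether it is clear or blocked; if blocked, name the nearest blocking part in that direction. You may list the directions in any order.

+y: clear; +z: blocked by cover; -x: clear

-x: ray from gear(0, -1, -1) has no placed part ⇒ clear
+y: ray from gear(0, -1, -1) has no placed part ⇒ clear
+z: nearest on ray is cover@(0, -1, 0) ⇒ blocked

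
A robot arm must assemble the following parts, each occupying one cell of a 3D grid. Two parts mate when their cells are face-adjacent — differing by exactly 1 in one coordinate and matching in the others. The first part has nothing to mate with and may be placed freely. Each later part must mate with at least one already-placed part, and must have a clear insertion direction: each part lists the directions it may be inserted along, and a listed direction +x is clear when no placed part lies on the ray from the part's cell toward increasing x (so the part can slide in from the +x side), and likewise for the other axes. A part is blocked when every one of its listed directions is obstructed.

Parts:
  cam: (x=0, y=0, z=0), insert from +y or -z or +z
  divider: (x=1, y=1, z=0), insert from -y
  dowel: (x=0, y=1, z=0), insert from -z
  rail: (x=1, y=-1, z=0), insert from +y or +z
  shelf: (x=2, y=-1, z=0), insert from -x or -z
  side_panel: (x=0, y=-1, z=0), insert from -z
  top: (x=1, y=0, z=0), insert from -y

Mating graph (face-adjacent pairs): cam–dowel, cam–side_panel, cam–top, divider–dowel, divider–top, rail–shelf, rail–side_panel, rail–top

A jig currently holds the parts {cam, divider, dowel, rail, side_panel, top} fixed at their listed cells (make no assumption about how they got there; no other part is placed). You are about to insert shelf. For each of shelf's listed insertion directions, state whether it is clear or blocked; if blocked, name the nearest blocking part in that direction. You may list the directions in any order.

-x: nearest on ray is rail@(1, -1, 0) ⇒ blocked
-z: ray from shelf(2, -1, 0) has no placed part ⇒ clear

-x: blocked by rail; -z: clear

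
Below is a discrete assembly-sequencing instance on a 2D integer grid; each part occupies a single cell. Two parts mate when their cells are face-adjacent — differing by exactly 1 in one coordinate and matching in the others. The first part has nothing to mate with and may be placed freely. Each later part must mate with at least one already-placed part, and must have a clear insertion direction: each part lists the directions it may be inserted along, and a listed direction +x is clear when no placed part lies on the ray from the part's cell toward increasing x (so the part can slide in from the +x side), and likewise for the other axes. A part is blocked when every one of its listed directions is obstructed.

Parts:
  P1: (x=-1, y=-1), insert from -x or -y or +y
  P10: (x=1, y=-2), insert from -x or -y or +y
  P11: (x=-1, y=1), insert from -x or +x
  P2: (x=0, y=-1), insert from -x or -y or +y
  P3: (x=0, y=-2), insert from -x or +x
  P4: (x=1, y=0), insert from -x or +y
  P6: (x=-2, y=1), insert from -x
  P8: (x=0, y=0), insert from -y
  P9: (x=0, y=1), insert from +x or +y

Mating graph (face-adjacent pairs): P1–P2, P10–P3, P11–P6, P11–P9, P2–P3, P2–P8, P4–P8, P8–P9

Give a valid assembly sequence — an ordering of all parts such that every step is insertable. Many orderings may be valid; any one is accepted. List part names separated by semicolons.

P8; P2; P1; P3; P10; P9; P11; P6; P4

1. P8@(0, 0) [-y clear] — {P8}
2. P2@(0, -1) [-x clear] — {P2, P8}
3. P1@(-1, -1) [-x clear] — {P1, P2, P8}
4. P3@(0, -2) [-x clear] — {P1, P2, P3, P8}
5. P10@(1, -2) [-y clear] — {P1, P10, P2, P3, P8}
6. P9@(0, 1) [+x clear] — {P1, P10, P2, P3, P8, P9}
7. P11@(-1, 1) [-x clear] — {P1, P10, P11, P2, P3, P8, P9}
8. P6@(-2, 1) [-x clear] — {P1, P10, P11, P2, P3, P6, P8, P9}
9. P4@(1, 0) [+y clear] — {P1, P10, P11, P2, P3, P4, P6, P8, P9}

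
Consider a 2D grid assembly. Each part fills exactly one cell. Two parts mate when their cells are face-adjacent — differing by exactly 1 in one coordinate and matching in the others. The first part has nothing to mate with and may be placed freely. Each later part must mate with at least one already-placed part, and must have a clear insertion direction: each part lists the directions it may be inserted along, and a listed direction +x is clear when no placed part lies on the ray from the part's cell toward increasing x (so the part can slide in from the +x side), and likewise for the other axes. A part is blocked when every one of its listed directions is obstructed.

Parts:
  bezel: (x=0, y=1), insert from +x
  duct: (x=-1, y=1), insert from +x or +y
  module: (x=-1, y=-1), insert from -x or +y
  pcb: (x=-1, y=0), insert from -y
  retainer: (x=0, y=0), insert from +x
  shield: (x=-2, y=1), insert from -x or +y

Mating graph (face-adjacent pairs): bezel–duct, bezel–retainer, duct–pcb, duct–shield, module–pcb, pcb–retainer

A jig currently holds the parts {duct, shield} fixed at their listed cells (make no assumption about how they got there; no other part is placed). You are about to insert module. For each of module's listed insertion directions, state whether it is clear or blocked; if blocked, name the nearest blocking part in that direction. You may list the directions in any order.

+y: blocked by duct; -x: clear

-x: ray from module(-1, -1) has no placed part ⇒ clear
+y: nearest on ray is duct@(-1, 1) ⇒ blocked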